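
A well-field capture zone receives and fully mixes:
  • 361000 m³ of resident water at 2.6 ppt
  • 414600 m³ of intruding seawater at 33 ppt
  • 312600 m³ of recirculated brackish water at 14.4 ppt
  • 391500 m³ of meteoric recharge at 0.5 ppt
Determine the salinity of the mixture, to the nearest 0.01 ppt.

Conserving salt mass:
salt = 361,000×2.6 + 414,600×33 + 312,600×14.4 + 391,500×0.5 = 938,600 + 13,681,800 + 4,501,440 + 195,750 = 19,317,590
volume = 361,000 + 414,600 + 312,600 + 391,500 = 1,479,700 m³
S = 19,317,590 / 1,479,700 = 13.0551 ppt

13.06 ppt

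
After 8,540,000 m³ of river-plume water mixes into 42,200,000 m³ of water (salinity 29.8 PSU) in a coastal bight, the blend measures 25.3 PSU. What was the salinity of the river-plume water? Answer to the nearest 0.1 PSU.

3.1 PSU

Salt balance: 42,200,000×29.8 + 8,540,000×S = 50,740,000×25.3
1,257,560,000 + 8,540,000·S = 1,283,722,000
S = (1,283,722,000 − 1,257,560,000) / 8,540,000 = 3.0635 PSU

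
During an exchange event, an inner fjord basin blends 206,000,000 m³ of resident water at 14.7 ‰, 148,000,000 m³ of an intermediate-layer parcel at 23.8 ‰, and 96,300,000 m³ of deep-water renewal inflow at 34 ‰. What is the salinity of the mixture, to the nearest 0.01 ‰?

21.82 ‰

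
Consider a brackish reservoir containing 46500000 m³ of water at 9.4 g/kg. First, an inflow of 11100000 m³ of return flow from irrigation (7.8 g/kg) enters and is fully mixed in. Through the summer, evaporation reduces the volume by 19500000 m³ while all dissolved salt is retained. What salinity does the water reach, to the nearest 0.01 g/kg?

After mixing: salt = 46,500,000×9.4 + 11,100,000×7.8 = 523,680,000; volume = 57,600,000 m³
After evaporation: salt unchanged = 523,680,000; volume = 57,600,000 − 19,500,000 = 38,100,000 m³
S = 523,680,000 / 38,100,000 = 13.7449 g/kg

13.74 g/kg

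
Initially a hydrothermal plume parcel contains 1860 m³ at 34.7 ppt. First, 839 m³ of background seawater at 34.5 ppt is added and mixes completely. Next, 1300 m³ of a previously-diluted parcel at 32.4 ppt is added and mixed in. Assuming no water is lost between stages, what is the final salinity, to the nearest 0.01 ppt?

Total salt / total volume:
Initial salt = 1,860×34.7 = 64,542
After stage 1: salt = 64,542 + 839×34.5 = 93,487.5; volume = 2,699 m³; S = 34.638 ppt
After stage 2: salt = 93,487.5 + 1,300×32.4 = 135,607.5; volume = 3,999 m³
S = 135,607.5 / 3,999 = 33.9104 ppt

33.91 ppt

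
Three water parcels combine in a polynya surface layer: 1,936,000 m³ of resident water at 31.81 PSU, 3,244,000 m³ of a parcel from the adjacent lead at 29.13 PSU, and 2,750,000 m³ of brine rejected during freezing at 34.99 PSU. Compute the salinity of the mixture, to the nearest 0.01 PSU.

31.82 PSU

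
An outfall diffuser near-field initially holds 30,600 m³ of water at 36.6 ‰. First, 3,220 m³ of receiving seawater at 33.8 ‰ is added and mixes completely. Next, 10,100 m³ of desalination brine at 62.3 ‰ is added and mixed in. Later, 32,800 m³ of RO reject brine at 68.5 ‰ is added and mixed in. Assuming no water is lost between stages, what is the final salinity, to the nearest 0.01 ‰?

53.50 ‰

By conservation of dissolved salt,
Initial salt = 30,600×36.6 = 1,119,960
After stage 1: salt = 1,119,960 + 3,220×33.8 = 1,228,796; volume = 33,820 m³; S = 36.333 ‰
After stage 2: salt = 1,228,796 + 10,100×62.3 = 1,858,026; volume = 43,920 m³; S = 42.305 ‰
After stage 3: salt = 1,858,026 + 32,800×68.5 = 4,104,826; volume = 76,720 m³
S = 4,104,826 / 76,720 = 53.504 ‰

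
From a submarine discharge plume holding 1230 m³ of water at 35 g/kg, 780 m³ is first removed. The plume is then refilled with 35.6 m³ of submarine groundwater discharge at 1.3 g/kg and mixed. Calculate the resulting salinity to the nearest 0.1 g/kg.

Remaining after removal: 450 m³ at 35 g/kg (salt = 15,750)
After addition: salt = 15,750 + 35.6×1.3 = 15,796.28; volume = 485.6 m³
S = 15,796.28 / 485.6 = 32.5294 g/kg

32.5 g/kg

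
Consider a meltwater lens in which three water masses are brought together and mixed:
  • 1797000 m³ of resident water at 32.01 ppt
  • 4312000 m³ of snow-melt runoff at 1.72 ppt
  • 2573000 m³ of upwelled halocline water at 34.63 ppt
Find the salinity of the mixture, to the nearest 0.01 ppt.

Salt balance:
salt = 1,797,000×32.01 + 4,312,000×1.72 + 2,573,000×34.63 = 57,521,970 + 7,416,640 + 89,102,990 = 154,041,600
volume = 1,797,000 + 4,312,000 + 2,573,000 = 8,682,000 m³
S = 154,041,600 / 8,682,000 = 17.7426 ppt

17.74 ppt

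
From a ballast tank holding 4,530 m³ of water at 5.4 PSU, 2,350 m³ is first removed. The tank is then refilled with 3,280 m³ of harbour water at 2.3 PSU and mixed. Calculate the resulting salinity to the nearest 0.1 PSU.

3.5 PSU

Remaining after removal: 2,180 m³ at 5.4 PSU (salt = 11,772)
After addition: salt = 11,772 + 3,280×2.3 = 19,316; volume = 5,460 m³
S = 19,316 / 5,460 = 3.5377 PSU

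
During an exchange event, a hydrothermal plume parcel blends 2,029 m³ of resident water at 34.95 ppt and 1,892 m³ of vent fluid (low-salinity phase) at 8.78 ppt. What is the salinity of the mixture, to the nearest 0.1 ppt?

22.3 ppt

By conservation of dissolved salt,
salt = 2,029×34.95 + 1,892×8.78 = 70,913.55 + 16,611.76 = 87,525.31
volume = 2,029 + 1,892 = 3,921 m³
S = 87,525.31 / 3,921 = 22.322 ppt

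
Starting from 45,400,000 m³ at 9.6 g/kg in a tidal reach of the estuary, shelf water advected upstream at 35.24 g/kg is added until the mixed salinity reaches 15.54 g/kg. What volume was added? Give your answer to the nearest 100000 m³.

13700000 m³

Salt balance: 45,400,000×9.6 + V×35.24 = (45,400,000+V)×15.54
435,840,000 + 35.24V = 705,516,000 + 15.54V
269,676,000 = 19.7V
V = 13,689,137.06 m³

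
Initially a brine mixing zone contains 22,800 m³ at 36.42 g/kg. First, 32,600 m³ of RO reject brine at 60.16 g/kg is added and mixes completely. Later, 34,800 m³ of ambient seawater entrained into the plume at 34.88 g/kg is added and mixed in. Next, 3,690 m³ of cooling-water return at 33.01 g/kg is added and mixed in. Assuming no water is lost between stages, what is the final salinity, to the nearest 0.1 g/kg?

44.0 g/kg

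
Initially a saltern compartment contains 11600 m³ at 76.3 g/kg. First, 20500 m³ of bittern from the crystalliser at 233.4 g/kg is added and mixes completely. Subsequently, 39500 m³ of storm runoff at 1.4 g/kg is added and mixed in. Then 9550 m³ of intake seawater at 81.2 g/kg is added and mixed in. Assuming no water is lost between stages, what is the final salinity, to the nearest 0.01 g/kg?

80.11 g/kg

Mass of salt is conserved:
Initial salt = 11,600×76.3 = 885,080
After stage 1: salt = 885,080 + 20,500×233.4 = 5,669,780; volume = 32,100 m³; S = 176.629 g/kg
After stage 2: salt = 5,669,780 + 39,500×1.4 = 5,725,080; volume = 71,600 m³; S = 79.959 g/kg
After stage 3: salt = 5,725,080 + 9,550×81.2 = 6,500,540; volume = 81,150 m³
S = 6,500,540 / 81,150 = 80.1052 g/kg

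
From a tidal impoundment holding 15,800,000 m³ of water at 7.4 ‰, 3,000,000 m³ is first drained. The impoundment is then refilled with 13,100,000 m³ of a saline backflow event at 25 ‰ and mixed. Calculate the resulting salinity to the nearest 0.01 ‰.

16.30 ‰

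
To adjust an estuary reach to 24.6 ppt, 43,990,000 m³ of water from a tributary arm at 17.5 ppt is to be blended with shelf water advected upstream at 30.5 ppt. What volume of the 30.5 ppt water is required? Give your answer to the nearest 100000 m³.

52900000 m³

Salt balance: 43,990,000×17.5 + V×30.5 = (43,990,000+V)×24.6
769,825,000 + 30.5V = 1,082,154,000 + 24.6V
312,329,000 = 5.9V
V = 52,937,118.64 m³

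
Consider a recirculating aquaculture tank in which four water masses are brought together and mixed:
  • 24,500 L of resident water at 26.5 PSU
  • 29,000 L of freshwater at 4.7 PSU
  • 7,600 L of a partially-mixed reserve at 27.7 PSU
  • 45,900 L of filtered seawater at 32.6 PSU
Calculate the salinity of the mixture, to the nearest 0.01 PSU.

23.29 PSU

By conservation of dissolved salt,
salt = 24,500×26.5 + 29,000×4.7 + 7,600×27.7 + 45,900×32.6 = 649,250 + 136,300 + 210,520 + 1,496,340 = 2,492,410
volume = 24,500 + 29,000 + 7,600 + 45,900 = 107,000 L
S = 2,492,410 / 107,000 = 23.2936 PSU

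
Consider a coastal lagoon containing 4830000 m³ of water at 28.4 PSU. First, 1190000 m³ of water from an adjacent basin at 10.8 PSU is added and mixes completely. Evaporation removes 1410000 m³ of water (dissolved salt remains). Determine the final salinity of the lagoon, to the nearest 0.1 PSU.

After mixing: salt = 4,830,000×28.4 + 1,190,000×10.8 = 150,024,000; volume = 6,020,000 m³
After evaporation: salt unchanged = 150,024,000; volume = 6,020,000 − 1,410,000 = 4,610,000 m³
S = 150,024,000 / 4,610,000 = 32.5432 PSU

32.5 PSU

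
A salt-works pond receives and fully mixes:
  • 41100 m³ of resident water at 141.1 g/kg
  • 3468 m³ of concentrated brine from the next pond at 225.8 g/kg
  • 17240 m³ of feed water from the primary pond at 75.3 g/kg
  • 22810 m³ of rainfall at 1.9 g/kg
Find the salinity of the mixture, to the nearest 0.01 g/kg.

93.64 g/kg

By conservation of dissolved salt,
salt = 41,100×141.1 + 3,468×225.8 + 17,240×75.3 + 22,810×1.9 = 5,799,210 + 783,074.4 + 1,298,172 + 43,339 = 7,923,795.4
volume = 41,100 + 3,468 + 17,240 + 22,810 = 84,618 m³
S = 7,923,795.4 / 84,618 = 93.642 g/kg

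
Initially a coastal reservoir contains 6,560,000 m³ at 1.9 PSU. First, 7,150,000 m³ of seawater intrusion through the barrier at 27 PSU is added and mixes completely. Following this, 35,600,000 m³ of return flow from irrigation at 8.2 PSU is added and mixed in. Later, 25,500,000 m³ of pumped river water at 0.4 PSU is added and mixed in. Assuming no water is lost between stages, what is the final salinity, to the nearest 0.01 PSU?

Total salt / total volume:
Initial salt = 6,560,000×1.9 = 12,464,000
After stage 1: salt = 12,464,000 + 7,150,000×27 = 205,514,000; volume = 13,710,000 m³; S = 14.99 PSU
After stage 2: salt = 205,514,000 + 35,600,000×8.2 = 497,434,000; volume = 49,310,000 m³; S = 10.088 PSU
After stage 3: salt = 497,434,000 + 25,500,000×0.4 = 507,634,000; volume = 74,810,000 m³
S = 507,634,000 / 74,810,000 = 6.7856 PSU

6.79 PSU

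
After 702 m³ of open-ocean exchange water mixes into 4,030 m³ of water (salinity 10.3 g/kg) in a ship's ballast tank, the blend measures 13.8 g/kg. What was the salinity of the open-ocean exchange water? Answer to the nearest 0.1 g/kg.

Salt balance: 4,030×10.3 + 702×S = 4,732×13.8
41,509 + 702·S = 65,301.6
S = (65,301.6 − 41,509) / 702 = 33.8926 g/kg

33.9 g/kg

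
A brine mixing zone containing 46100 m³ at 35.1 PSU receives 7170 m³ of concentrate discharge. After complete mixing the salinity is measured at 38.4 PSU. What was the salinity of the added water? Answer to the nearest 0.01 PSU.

Salt balance: 46,100×35.1 + 7,170×S = 53,270×38.4
1,618,110 + 7,170·S = 2,045,568
S = (2,045,568 − 1,618,110) / 7,170 = 59.6176 PSU

59.62 PSU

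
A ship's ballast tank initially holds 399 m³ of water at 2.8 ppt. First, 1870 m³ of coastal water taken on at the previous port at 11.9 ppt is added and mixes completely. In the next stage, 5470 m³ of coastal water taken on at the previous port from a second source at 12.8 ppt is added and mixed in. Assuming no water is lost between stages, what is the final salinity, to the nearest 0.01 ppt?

12.07 ppt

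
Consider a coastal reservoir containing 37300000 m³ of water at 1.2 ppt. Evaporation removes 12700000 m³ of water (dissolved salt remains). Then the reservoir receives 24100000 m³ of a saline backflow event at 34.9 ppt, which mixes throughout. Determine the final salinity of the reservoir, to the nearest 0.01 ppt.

18.19 ppt

After evaporation: salt = 37,300,000×1.2 = 44,760,000; volume = 37,300,000 − 12,700,000 = 24,600,000 m³
After mixing: salt = 44,760,000 + 24,100,000×34.9 = 885,850,000; volume = 24,600,000 + 24,100,000 = 48,700,000 m³
S = 885,850,000 / 48,700,000 = 18.1899 ppt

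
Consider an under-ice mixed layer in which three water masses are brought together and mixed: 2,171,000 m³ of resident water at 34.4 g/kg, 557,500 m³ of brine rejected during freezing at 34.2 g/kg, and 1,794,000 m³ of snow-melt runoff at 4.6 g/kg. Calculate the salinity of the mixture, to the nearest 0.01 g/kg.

22.55 g/kg

Salt balance:
salt = 2,171,000×34.4 + 557,500×34.2 + 1,794,000×4.6 = 74,682,400 + 19,066,500 + 8,252,400 = 102,001,300
volume = 2,171,000 + 557,500 + 1,794,000 = 4,522,500 m³
S = 102,001,300 / 4,522,500 = 22.5542 g/kg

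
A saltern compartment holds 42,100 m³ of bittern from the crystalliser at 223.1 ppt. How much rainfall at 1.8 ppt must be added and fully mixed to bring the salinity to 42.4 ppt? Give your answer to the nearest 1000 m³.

Salt balance: 42,100×223.1 + V×1.8 = (42,100+V)×42.4
9,392,510 + 1.8V = 1,785,040 + 42.4V
7,607,470 = 40.6V
V = 187,376.11 m³

187000 m³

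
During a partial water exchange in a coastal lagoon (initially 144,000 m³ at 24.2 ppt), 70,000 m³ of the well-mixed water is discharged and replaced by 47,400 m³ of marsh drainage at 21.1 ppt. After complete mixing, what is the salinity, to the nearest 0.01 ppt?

Remaining after removal: 74,000 m³ at 24.2 ppt (salt = 1,790,800)
After addition: salt = 1,790,800 + 47,400×21.1 = 2,790,940; volume = 121,400 m³
S = 2,790,940 / 121,400 = 22.9896 ppt

22.99 ppt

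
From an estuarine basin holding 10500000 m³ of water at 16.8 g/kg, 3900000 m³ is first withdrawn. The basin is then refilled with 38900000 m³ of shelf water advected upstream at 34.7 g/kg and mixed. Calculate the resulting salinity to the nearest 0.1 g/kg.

Remaining after removal: 6,600,000 m³ at 16.8 g/kg (salt = 110,880,000)
After addition: salt = 110,880,000 + 38,900,000×34.7 = 1,460,710,000; volume = 45,500,000 m³
S = 1,460,710,000 / 45,500,000 = 32.1035 g/kg

32.1 g/kg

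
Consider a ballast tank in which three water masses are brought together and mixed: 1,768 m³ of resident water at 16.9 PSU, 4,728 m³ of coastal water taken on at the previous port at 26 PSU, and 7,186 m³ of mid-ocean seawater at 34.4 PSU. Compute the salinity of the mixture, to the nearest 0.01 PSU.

Weighted by volume,
salt = 1,768×16.9 + 4,728×26 + 7,186×34.4 = 29,879.2 + 122,928 + 247,198.4 = 400,005.6
volume = 1,768 + 4,728 + 7,186 = 13,682 m³
S = 400,005.6 / 13,682 = 29.2359 PSU

29.24 PSU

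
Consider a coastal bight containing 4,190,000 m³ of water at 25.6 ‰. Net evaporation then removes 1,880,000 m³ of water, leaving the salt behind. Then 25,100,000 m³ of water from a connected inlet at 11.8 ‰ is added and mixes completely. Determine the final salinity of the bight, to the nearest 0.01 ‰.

After evaporation: salt = 4,190,000×25.6 = 107,264,000; volume = 4,190,000 − 1,880,000 = 2,310,000 m³
After mixing: salt = 107,264,000 + 25,100,000×11.8 = 403,444,000; volume = 2,310,000 + 25,100,000 = 27,410,000 m³
S = 403,444,000 / 27,410,000 = 14.7189 ‰

14.72 ‰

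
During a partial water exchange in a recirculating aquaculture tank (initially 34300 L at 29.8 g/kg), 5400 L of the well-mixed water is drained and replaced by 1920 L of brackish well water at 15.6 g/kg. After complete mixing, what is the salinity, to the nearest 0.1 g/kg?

Remaining after removal: 28,900 L at 29.8 g/kg (salt = 861,220)
After addition: salt = 861,220 + 1,920×15.6 = 891,172; volume = 30,820 L
S = 891,172 / 30,820 = 28.9154 g/kg

28.9 g/kg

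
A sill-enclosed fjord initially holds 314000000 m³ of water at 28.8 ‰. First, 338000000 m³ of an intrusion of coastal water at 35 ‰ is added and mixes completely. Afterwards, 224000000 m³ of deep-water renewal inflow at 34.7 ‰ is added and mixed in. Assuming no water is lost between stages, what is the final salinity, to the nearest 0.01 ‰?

32.70 ‰

Total salt / total volume:
Initial salt = 314,000,000×28.8 = 9,043,200,000
After stage 1: salt = 9,043,200,000 + 338,000,000×35 = 20,873,200,000; volume = 652,000,000 m³; S = 32.014 ‰
After stage 2: salt = 20,873,200,000 + 224,000,000×34.7 = 28,646,000,000; volume = 876,000,000 m³
S = 28,646,000,000 / 876,000,000 = 32.7009 ‰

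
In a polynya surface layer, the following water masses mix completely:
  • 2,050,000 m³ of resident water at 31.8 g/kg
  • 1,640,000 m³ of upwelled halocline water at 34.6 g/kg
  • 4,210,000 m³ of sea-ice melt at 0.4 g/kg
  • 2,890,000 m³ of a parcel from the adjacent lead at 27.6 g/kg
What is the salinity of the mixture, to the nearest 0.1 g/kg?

Salt balance:
salt = 2,050,000×31.8 + 1,640,000×34.6 + 4,210,000×0.4 + 2,890,000×27.6 = 65,190,000 + 56,744,000 + 1,684,000 + 79,764,000 = 203,382,000
volume = 2,050,000 + 1,640,000 + 4,210,000 + 2,890,000 = 10,790,000 m³
S = 203,382,000 / 10,790,000 = 18.849 g/kg

18.8 g/kg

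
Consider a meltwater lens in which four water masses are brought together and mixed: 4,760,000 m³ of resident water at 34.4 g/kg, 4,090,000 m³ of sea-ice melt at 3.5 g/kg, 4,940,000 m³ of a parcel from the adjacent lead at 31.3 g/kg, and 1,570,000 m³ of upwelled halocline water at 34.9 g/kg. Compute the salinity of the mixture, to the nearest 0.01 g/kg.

By conservation of dissolved salt,
salt = 4,760,000×34.4 + 4,090,000×3.5 + 4,940,000×31.3 + 1,570,000×34.9 = 163,744,000 + 14,315,000 + 154,622,000 + 54,793,000 = 387,474,000
volume = 4,760,000 + 4,090,000 + 4,940,000 + 1,570,000 = 15,360,000 m³
S = 387,474,000 / 15,360,000 = 25.2262 g/kg

25.23 g/kg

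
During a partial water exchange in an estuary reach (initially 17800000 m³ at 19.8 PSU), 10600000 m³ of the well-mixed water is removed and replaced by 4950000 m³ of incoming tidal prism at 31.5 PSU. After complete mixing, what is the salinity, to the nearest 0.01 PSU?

24.57 PSU

Remaining after removal: 7,200,000 m³ at 19.8 PSU (salt = 142,560,000)
After addition: salt = 142,560,000 + 4,950,000×31.5 = 298,485,000; volume = 12,150,000 m³
S = 298,485,000 / 12,150,000 = 24.5667 PSU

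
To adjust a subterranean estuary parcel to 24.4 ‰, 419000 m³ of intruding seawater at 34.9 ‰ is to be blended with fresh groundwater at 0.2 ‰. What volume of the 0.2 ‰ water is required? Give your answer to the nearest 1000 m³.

182000 m³

Salt balance: 419,000×34.9 + V×0.2 = (419,000+V)×24.4
14,623,100 + 0.2V = 10,223,600 + 24.4V
4,399,500 = 24.2V
V = 181,797.52 m³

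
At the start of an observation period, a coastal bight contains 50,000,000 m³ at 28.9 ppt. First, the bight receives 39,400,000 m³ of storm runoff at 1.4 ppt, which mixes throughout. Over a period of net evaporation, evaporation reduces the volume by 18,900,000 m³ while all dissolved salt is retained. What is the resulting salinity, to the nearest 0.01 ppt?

21.28 ppt

After mixing: salt = 50,000,000×28.9 + 39,400,000×1.4 = 1,500,160,000; volume = 89,400,000 m³
After evaporation: salt unchanged = 1,500,160,000; volume = 89,400,000 − 18,900,000 = 70,500,000 m³
S = 1,500,160,000 / 70,500,000 = 21.2789 ppt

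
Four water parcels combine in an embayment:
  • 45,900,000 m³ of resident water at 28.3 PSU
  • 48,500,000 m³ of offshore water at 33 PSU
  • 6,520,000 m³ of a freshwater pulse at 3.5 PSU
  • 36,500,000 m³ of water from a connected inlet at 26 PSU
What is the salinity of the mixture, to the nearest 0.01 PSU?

28.17 PSU

Salt balance:
salt = 45,900,000×28.3 + 48,500,000×33 + 6,520,000×3.5 + 36,500,000×26 = 1,298,970,000 + 1,600,500,000 + 22,820,000 + 949,000,000 = 3,871,290,000
volume = 45,900,000 + 48,500,000 + 6,520,000 + 36,500,000 = 137,420,000 m³
S = 3,871,290,000 / 137,420,000 = 28.1712 PSU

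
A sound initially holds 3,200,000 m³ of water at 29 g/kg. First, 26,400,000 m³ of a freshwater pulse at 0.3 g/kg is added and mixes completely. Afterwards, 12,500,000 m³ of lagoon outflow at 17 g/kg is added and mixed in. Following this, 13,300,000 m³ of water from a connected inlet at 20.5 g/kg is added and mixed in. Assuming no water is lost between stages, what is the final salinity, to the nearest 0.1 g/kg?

10.6 g/kg

Mass of salt is conserved:
Initial salt = 3,200,000×29 = 92,800,000
After stage 1: salt = 92,800,000 + 26,400,000×0.3 = 100,720,000; volume = 29,600,000 m³; S = 3.403 g/kg
After stage 2: salt = 100,720,000 + 12,500,000×17 = 313,220,000; volume = 42,100,000 m³; S = 7.44 g/kg
After stage 3: salt = 313,220,000 + 13,300,000×20.5 = 585,870,000; volume = 55,400,000 m³
S = 585,870,000 / 55,400,000 = 10.5753 g/kg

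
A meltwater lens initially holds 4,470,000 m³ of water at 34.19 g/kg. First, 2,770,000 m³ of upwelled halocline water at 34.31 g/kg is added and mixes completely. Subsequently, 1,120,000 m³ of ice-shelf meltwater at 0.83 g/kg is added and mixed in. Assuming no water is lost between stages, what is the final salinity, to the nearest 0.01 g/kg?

29.76 g/kg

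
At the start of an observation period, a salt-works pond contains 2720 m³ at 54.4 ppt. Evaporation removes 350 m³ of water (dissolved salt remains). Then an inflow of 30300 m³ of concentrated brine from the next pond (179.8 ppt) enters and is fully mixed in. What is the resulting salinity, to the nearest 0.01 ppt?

171.29 ppt

After evaporation: salt = 2,720×54.4 = 147,968; volume = 2,720 − 350 = 2,370 m³
After mixing: salt = 147,968 + 30,300×179.8 = 5,595,908; volume = 2,370 + 30,300 = 32,670 m³
S = 5,595,908 / 32,670 = 171.2858 ppt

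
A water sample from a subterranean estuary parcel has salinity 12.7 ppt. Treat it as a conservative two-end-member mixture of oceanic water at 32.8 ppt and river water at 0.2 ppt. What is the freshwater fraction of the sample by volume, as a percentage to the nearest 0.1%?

Let f be the freshwater fraction. Salt balance per unit volume:
f×0.2 + (1−f)×32.8 = 12.7
f = (32.8 − 12.7) / (32.8 − 0.2) = 20.1/32.6 = 0.6166

61.7%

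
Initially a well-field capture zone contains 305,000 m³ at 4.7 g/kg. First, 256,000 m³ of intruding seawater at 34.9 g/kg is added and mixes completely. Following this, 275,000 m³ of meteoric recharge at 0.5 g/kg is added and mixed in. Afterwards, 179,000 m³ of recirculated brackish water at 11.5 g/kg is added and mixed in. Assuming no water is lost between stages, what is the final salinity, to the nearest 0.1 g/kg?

12.4 g/kg

Mass of salt is conserved:
Initial salt = 305,000×4.7 = 1,433,500
After stage 1: salt = 1,433,500 + 256,000×34.9 = 10,367,900; volume = 561,000 m³; S = 18.481 g/kg
After stage 2: salt = 10,367,900 + 275,000×0.5 = 10,505,400; volume = 836,000 m³; S = 12.566 g/kg
After stage 3: salt = 10,505,400 + 179,000×11.5 = 12,563,900; volume = 1,015,000 m³
S = 12,563,900 / 1,015,000 = 12.3782 g/kg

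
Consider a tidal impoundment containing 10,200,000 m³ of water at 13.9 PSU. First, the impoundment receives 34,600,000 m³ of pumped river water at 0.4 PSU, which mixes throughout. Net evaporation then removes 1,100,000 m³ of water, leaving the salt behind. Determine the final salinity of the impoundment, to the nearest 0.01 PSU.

3.56 PSU

After mixing: salt = 10,200,000×13.9 + 34,600,000×0.4 = 155,620,000; volume = 44,800,000 m³
After evaporation: salt unchanged = 155,620,000; volume = 44,800,000 − 1,100,000 = 43,700,000 m³
S = 155,620,000 / 43,700,000 = 3.5611 PSU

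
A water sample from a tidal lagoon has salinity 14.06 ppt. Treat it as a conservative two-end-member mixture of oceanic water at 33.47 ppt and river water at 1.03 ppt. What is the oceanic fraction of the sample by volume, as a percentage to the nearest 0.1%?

Let g be the oceanic fraction. Salt balance per unit volume:
g×33.47 + (1−g)×1.03 = 14.06
g = (14.06 − 1.03) / (33.47 − 1.03) = 13.03/32.44 = 0.4017

40.2%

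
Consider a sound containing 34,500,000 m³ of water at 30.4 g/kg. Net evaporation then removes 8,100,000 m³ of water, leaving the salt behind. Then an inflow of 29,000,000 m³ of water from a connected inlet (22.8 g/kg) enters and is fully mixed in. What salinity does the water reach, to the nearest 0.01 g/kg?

After evaporation: salt = 34,500,000×30.4 = 1,048,800,000; volume = 34,500,000 − 8,100,000 = 26,400,000 m³
After mixing: salt = 1,048,800,000 + 29,000,000×22.8 = 1,710,000,000; volume = 26,400,000 + 29,000,000 = 55,400,000 m³
S = 1,710,000,000 / 55,400,000 = 30.8664 g/kg

30.87 g/kg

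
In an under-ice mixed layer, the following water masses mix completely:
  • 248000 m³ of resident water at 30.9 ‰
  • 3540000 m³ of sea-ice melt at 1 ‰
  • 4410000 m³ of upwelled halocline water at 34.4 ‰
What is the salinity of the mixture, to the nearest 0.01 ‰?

19.87 ‰

Salt balance:
salt = 248,000×30.9 + 3,540,000×1 + 4,410,000×34.4 = 7,663,200 + 3,540,000 + 151,704,000 = 162,907,200
volume = 248,000 + 3,540,000 + 4,410,000 = 8,198,000 m³
S = 162,907,200 / 8,198,000 = 19.8716 ‰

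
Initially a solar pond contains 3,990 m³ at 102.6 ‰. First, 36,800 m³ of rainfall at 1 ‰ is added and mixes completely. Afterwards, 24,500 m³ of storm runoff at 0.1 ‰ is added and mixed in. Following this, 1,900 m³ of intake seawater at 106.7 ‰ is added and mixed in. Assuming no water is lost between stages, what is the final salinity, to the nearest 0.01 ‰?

9.69 ‰

Conserving salt mass:
Initial salt = 3,990×102.6 = 409,374
After stage 1: salt = 409,374 + 36,800×1 = 446,174; volume = 40,790 m³; S = 10.938 ‰
After stage 2: salt = 446,174 + 24,500×0.1 = 448,624; volume = 65,290 m³; S = 6.871 ‰
After stage 3: salt = 448,624 + 1,900×106.7 = 651,354; volume = 67,190 m³
S = 651,354 / 67,190 = 9.6942 ‰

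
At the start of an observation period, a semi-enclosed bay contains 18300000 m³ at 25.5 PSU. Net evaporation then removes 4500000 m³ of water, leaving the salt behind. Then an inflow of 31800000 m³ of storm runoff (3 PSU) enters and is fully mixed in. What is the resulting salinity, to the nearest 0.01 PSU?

After evaporation: salt = 18,300,000×25.5 = 466,650,000; volume = 18,300,000 − 4,500,000 = 13,800,000 m³
After mixing: salt = 466,650,000 + 31,800,000×3 = 562,050,000; volume = 13,800,000 + 31,800,000 = 45,600,000 m³
S = 562,050,000 / 45,600,000 = 12.3257 PSU

12.33 PSU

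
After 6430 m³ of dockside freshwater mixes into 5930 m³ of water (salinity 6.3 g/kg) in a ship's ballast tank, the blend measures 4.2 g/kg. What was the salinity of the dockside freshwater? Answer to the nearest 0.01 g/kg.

Salt balance: 5,930×6.3 + 6,430×S = 12,360×4.2
37,359 + 6,430·S = 51,912
S = (51,912 − 37,359) / 6,430 = 2.2633 g/kg

2.26 g/kg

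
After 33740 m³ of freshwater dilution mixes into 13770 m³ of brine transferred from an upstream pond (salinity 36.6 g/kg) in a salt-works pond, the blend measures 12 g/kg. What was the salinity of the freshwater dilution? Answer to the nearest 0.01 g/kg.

1.96 g/kg

Salt balance: 13,770×36.6 + 33,740×S = 47,510×12
503,982 + 33,740·S = 570,120
S = (570,120 − 503,982) / 33,740 = 1.9602 g/kg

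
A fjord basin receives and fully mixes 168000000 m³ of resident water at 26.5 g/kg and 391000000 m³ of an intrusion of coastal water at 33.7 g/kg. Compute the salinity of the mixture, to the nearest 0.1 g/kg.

31.5 g/kg

Total salt / total volume:
salt = 168,000,000×26.5 + 391,000,000×33.7 = 4,452,000,000 + 13,176,700,000 = 17,628,700,000
volume = 168,000,000 + 391,000,000 = 559,000,000 m³
S = 17,628,700,000 / 559,000,000 = 31.536 g/kg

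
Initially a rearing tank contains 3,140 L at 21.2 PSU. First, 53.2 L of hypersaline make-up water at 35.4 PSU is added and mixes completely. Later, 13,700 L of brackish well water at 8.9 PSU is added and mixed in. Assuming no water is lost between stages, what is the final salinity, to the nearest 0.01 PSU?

Weighted by volume,
Initial salt = 3,140×21.2 = 66,568
After stage 1: salt = 66,568 + 53.2×35.4 = 68,451.28; volume = 3,193.2 L; S = 21.437 PSU
After stage 2: salt = 68,451.28 + 13,700×8.9 = 190,381.28; volume = 16,893.2 L
S = 190,381.28 / 16,893.2 = 11.2697 PSU

11.27 PSU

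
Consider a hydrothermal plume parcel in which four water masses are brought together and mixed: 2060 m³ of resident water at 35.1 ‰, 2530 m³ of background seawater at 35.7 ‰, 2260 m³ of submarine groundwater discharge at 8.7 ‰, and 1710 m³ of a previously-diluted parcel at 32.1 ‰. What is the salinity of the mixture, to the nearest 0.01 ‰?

27.71 ‰

Salt balance:
salt = 2,060×35.1 + 2,530×35.7 + 2,260×8.7 + 1,710×32.1 = 72,306 + 90,321 + 19,662 + 54,891 = 237,180
volume = 2,060 + 2,530 + 2,260 + 1,710 = 8,560 m³
S = 237,180 / 8,560 = 27.7079 ‰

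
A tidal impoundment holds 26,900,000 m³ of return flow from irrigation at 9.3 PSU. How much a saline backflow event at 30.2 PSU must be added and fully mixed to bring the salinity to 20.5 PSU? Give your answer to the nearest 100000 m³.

31100000 m³

Salt balance: 26,900,000×9.3 + V×30.2 = (26,900,000+V)×20.5
250,170,000 + 30.2V = 551,450,000 + 20.5V
301,280,000 = 9.7V
V = 31,059,793.81 m³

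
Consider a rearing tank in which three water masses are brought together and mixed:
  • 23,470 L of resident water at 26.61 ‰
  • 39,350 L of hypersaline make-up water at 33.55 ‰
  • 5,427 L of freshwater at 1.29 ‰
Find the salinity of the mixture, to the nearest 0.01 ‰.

28.60 ‰

Weighted by volume,
salt = 23,470×26.61 + 39,350×33.55 + 5,427×1.29 = 624,536.7 + 1,320,192.5 + 7,000.83 = 1,951,730.03
volume = 23,470 + 39,350 + 5,427 = 68,247 L
S = 1,951,730.03 / 68,247 = 28.598 ‰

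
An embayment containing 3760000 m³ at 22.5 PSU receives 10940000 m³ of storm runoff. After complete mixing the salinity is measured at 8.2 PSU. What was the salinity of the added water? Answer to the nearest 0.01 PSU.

Salt balance: 3,760,000×22.5 + 10,940,000×S = 14,700,000×8.2
84,600,000 + 10,940,000·S = 120,540,000
S = (120,540,000 − 84,600,000) / 10,940,000 = 3.2852 PSU

3.29 PSU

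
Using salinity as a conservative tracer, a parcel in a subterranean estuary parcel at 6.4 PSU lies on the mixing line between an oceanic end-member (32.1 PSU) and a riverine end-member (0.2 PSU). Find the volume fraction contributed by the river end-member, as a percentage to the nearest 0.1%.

80.6%

Let f be the freshwater fraction. Salt balance per unit volume:
f×0.2 + (1−f)×32.1 = 6.4
f = (32.1 − 6.4) / (32.1 − 0.2) = 25.7/31.9 = 0.8056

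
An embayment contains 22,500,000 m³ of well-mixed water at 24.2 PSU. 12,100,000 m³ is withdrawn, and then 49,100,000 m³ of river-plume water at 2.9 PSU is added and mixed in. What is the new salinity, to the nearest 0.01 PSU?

Remaining after removal: 10,400,000 m³ at 24.2 PSU (salt = 251,680,000)
After addition: salt = 251,680,000 + 49,100,000×2.9 = 394,070,000; volume = 59,500,000 m³
S = 394,070,000 / 59,500,000 = 6.623 PSU

6.62 PSU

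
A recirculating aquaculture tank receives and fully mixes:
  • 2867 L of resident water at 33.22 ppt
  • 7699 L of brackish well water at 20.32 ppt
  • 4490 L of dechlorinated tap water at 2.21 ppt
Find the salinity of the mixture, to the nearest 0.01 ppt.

17.38 ppt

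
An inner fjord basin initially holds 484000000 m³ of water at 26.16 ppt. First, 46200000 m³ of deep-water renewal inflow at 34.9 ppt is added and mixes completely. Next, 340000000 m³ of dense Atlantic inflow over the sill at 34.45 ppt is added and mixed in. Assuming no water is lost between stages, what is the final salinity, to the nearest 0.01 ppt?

29.86 ppt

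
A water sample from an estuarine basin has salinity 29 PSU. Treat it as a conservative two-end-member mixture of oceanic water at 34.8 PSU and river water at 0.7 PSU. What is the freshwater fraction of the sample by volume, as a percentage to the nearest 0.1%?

Let f be the freshwater fraction. Salt balance per unit volume:
f×0.7 + (1−f)×34.8 = 29
f = (34.8 − 29) / (34.8 − 0.7) = 5.8/34.1 = 0.1701

17.0%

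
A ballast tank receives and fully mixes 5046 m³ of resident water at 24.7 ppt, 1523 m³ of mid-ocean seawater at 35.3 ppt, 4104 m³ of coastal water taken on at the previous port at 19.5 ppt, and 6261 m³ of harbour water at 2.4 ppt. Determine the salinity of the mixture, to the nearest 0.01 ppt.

16.15 ppt

Salt balance:
salt = 5,046×24.7 + 1,523×35.3 + 4,104×19.5 + 6,261×2.4 = 124,636.2 + 53,761.9 + 80,028 + 15,026.4 = 273,452.5
volume = 5,046 + 1,523 + 4,104 + 6,261 = 16,934 m³
S = 273,452.5 / 16,934 = 16.1481 ppt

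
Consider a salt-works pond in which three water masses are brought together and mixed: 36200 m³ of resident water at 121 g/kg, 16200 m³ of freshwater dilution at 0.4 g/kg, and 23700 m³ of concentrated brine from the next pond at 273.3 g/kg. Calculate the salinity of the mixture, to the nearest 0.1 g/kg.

142.8 g/kg

Weighted by volume,
salt = 36,200×121 + 16,200×0.4 + 23,700×273.3 = 4,380,200 + 6,480 + 6,477,210 = 10,863,890
volume = 36,200 + 16,200 + 23,700 = 76,100 m³
S = 10,863,890 / 76,100 = 142.758 g/kg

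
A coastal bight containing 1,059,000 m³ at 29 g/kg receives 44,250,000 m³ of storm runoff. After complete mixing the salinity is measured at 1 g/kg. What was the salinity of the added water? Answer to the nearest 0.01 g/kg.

0.33 g/kg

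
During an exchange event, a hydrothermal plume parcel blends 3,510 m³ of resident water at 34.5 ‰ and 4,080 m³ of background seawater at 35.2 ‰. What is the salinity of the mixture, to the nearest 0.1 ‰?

Conserving salt mass:
salt = 3,510×34.5 + 4,080×35.2 = 121,095 + 143,616 = 264,711
volume = 3,510 + 4,080 = 7,590 m³
S = 264,711 / 7,590 = 34.876 ‰

34.9 ‰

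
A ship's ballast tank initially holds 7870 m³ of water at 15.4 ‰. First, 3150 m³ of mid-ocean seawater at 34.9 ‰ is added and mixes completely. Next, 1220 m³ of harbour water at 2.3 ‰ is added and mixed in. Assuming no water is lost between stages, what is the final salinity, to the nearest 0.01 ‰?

19.11 ‰

Salt balance:
Initial salt = 7,870×15.4 = 121,198
After stage 1: salt = 121,198 + 3,150×34.9 = 231,133; volume = 11,020 m³; S = 20.974 ‰
After stage 2: salt = 231,133 + 1,220×2.3 = 233,939; volume = 12,240 m³
S = 233,939 / 12,240 = 19.1127 ‰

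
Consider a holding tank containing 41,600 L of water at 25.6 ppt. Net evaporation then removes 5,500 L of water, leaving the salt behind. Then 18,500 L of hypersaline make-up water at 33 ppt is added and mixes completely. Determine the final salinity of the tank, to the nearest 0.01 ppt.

After evaporation: salt = 41,600×25.6 = 1,064,960; volume = 41,600 − 5,500 = 36,100 L
After mixing: salt = 1,064,960 + 18,500×33 = 1,675,460; volume = 36,100 + 18,500 = 54,600 L
S = 1,675,460 / 54,600 = 30.6861 ppt

30.69 ppt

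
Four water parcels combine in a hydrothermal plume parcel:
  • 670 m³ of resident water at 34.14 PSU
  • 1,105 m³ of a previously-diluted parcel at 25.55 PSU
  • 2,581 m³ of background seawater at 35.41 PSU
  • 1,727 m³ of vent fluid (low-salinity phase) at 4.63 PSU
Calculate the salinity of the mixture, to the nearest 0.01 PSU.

24.74 PSU

Mass of salt is conserved:
salt = 670×34.14 + 1,105×25.55 + 2,581×35.41 + 1,727×4.63 = 22,873.8 + 28,232.75 + 91,393.21 + 7,996.01 = 150,495.77
volume = 670 + 1,105 + 2,581 + 1,727 = 6,083 m³
S = 150,495.77 / 6,083 = 24.7404 PSU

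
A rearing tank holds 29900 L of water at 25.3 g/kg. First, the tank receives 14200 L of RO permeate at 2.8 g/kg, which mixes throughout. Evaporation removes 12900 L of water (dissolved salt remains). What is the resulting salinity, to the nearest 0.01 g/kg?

After mixing: salt = 29,900×25.3 + 14,200×2.8 = 796,230; volume = 44,100 L
After evaporation: salt unchanged = 796,230; volume = 44,100 − 12,900 = 31,200 L
S = 796,230 / 31,200 = 25.5202 g/kg

25.52 g/kg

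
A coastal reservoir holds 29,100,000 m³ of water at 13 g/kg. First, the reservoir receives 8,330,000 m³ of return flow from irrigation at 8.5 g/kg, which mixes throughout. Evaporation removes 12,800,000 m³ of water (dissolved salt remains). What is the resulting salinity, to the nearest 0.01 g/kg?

18.23 g/kg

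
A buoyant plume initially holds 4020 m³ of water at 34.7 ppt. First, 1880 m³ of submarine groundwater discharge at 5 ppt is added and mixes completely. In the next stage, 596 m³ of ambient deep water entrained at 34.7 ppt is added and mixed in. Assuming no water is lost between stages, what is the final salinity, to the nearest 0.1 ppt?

26.1 ppt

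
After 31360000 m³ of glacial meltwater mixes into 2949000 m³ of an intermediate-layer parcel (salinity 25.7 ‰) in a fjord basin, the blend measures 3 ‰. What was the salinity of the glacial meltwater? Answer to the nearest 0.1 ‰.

0.9 ‰

Salt balance: 2,949,000×25.7 + 31,360,000×S = 34,309,000×3
75,789,300 + 31,360,000·S = 102,927,000
S = (102,927,000 − 75,789,300) / 31,360,000 = 0.8654 ‰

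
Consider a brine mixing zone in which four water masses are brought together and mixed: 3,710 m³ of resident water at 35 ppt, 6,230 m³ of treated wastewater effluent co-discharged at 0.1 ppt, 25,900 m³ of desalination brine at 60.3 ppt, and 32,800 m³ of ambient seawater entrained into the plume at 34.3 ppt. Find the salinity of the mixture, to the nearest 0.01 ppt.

41.04 ppt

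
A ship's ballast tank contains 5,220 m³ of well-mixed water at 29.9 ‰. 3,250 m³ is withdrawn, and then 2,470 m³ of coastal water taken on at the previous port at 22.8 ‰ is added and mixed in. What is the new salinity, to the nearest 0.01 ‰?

Remaining after removal: 1,970 m³ at 29.9 ‰ (salt = 58,903)
After addition: salt = 58,903 + 2,470×22.8 = 115,219; volume = 4,440 m³
S = 115,219 / 4,440 = 25.9502 ‰

25.95 ‰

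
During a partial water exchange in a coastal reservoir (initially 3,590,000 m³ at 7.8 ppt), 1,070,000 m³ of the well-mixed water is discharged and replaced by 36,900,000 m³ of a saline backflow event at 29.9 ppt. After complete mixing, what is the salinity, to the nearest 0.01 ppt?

Remaining after removal: 2,520,000 m³ at 7.8 ppt (salt = 19,656,000)
After addition: salt = 19,656,000 + 36,900,000×29.9 = 1,122,966,000; volume = 39,420,000 m³
S = 1,122,966,000 / 39,420,000 = 28.4872 ppt

28.49 ppt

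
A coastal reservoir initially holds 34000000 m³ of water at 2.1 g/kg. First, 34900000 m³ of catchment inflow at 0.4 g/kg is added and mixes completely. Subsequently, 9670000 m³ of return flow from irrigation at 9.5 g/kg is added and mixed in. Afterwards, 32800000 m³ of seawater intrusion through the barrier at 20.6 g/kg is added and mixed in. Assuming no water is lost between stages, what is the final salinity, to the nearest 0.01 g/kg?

7.66 g/kg

Total salt / total volume:
Initial salt = 34,000,000×2.1 = 71,400,000
After stage 1: salt = 71,400,000 + 34,900,000×0.4 = 85,360,000; volume = 68,900,000 m³; S = 1.239 g/kg
After stage 2: salt = 85,360,000 + 9,670,000×9.5 = 177,225,000; volume = 78,570,000 m³; S = 2.256 g/kg
After stage 3: salt = 177,225,000 + 32,800,000×20.6 = 852,905,000; volume = 111,370,000 m³
S = 852,905,000 / 111,370,000 = 7.6583 g/kg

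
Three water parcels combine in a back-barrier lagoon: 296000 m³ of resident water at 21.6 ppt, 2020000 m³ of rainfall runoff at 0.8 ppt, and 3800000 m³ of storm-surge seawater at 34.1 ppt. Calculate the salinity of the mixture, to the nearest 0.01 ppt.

22.50 ppt

Total salt / total volume:
salt = 296,000×21.6 + 2,020,000×0.8 + 3,800,000×34.1 = 6,393,600 + 1,616,000 + 129,580,000 = 137,589,600
volume = 296,000 + 2,020,000 + 3,800,000 = 6,116,000 m³
S = 137,589,600 / 6,116,000 = 22.4967 ppt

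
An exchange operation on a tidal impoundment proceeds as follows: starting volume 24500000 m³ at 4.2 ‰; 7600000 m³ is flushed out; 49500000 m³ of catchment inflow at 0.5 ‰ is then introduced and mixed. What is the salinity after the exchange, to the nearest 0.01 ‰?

1.44 ‰

Remaining after removal: 16,900,000 m³ at 4.2 ‰ (salt = 70,980,000)
After addition: salt = 70,980,000 + 49,500,000×0.5 = 95,730,000; volume = 66,400,000 m³
S = 95,730,000 / 66,400,000 = 1.4417 ‰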